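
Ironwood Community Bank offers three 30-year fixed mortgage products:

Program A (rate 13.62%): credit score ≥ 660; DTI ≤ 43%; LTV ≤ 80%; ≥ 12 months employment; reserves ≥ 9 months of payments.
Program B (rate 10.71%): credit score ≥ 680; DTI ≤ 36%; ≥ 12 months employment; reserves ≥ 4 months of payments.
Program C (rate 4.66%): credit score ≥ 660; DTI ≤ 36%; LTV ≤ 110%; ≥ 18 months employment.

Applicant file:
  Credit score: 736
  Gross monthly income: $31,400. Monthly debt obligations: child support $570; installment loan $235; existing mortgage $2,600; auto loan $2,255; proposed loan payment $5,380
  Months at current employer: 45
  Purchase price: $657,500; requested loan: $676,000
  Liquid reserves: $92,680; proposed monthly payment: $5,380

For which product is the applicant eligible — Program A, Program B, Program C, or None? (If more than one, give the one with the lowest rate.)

Total debts = (570 + 235 + 2,600 + 2,255 + 5,380) = 11,040; DTI = 11,040/31,400 = 35.2%.
LTV = 676,000/657,500 = 102.8%.
Reserves = 92,680/5,380 = 17.2 months.
Program A: score 736 ≥ 660; DTI 35.2% ≤ 43%; LTV 102.8% > 80%; employment 45 ≥ 12 mo; reserves 17.2 ≥ 9 mo → does not qualify.
Program B: score 736 ≥ 680; DTI 35.2% ≤ 36%; employment 45 ≥ 12 mo; reserves 17.2 ≥ 4 mo → qualifies.
Program C: score 736 ≥ 660; DTI 35.2% ≤ 36%; LTV 102.8% ≤ 110%; employment 45 ≥ 18 mo → qualifies.
Qualifying: Program B, Program C. Lowest rate is 4.66% → Program C.

Program C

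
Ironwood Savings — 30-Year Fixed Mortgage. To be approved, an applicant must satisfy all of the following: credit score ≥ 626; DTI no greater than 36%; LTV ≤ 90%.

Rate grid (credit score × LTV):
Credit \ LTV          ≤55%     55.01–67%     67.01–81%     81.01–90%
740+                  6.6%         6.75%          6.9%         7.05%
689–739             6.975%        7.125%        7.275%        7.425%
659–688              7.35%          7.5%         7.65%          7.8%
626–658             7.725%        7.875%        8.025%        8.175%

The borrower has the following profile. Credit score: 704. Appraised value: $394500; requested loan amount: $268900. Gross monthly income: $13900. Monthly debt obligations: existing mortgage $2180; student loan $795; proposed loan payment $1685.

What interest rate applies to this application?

7.275%

Credit score 704 ≥ 626; Total monthly debts = (2,180 + 795 + 1,685) = 4,660. Debt-to-income = 4,660/13,900 = 33.5% — meets 36% limit
LTV: 268,900 ÷ 394,500 = 68.2%, within 90% cap
Credit 704 → row 689–739; LTV 68.2% → column 67.01–81%. Grid cell → 7.275%.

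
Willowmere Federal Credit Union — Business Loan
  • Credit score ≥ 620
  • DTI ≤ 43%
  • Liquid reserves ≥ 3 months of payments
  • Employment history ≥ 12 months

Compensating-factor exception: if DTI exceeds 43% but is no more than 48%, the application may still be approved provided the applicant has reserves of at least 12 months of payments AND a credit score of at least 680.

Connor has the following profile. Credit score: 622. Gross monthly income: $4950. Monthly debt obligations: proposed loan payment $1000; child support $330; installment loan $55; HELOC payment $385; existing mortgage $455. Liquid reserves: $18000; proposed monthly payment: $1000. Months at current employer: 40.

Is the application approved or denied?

Denied

Credit score 622 ≥ 620 (meets base)
Total debts = (1,000 + 330 + 55 + 385 + 455) = 2,225. DTI = 2,225/4,950 = 44.9% > 43% — standard DTI limit exceeded.
Reserves = 18,000/1,000 = 18.0 months ≥ 3
Employment 40 ≥ 12 months
44.9% falls in the override range (43%–48%), so the compensating-factor test applies.
Reserves 18.0 ≥ 12 months; credit score 622 < 680.
Compensating-factor requirement not fully met.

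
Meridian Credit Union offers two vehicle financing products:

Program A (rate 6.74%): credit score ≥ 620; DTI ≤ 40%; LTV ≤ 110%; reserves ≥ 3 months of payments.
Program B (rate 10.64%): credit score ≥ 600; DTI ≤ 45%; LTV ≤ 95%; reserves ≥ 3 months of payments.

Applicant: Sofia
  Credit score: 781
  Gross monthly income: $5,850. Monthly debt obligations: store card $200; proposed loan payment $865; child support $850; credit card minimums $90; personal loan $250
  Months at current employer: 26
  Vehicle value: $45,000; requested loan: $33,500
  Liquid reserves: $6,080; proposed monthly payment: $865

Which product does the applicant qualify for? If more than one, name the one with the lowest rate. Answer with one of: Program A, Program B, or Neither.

Program A

Total debts = (200 + 865 + 850 + 90 + 250) = 2,255; DTI = 2,255/5,850 = 38.5%.
LTV = 33,500/45,000 = 74.4%.
Reserves = 6,080/865 = 7.0 months.
Program A: score 781 ≥ 620; DTI 38.5% ≤ 40%; LTV 74.4% ≤ 110%; reserves 7.0 ≥ 3 mo → qualifies.
Program B: score 781 ≥ 600; DTI 38.5% ≤ 45%; LTV 74.4% ≤ 95%; reserves 7.0 ≥ 3 mo → qualifies.
Qualifying: Program A, Program B. Lowest rate is 6.74% → Program A.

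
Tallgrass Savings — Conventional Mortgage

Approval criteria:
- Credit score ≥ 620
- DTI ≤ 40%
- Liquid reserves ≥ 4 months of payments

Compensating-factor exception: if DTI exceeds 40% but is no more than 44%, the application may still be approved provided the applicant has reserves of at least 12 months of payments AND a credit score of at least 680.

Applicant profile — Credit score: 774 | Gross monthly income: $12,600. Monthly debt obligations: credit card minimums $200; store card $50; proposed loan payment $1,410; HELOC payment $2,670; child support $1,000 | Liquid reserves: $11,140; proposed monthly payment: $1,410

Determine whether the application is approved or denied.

Credit score 774 ≥ 620 (meets base)
Total debts = (200 + 50 + 1,410 + 2,670 + 1,000) = 5,330. DTI: 5,330 ÷ 12,600 = 42.3%, over the 40% base limit.
Reserves: 11,140 ÷ 1,410 = 7.9 months (meets 4-month minimum)
DTI 42.3% is within the 40%–44% exception band; checking compensating factors.
Reserves 7.9 < 12 months; credit score 774 ≥ 680.
Compensating-factor requirement not fully met.

Denied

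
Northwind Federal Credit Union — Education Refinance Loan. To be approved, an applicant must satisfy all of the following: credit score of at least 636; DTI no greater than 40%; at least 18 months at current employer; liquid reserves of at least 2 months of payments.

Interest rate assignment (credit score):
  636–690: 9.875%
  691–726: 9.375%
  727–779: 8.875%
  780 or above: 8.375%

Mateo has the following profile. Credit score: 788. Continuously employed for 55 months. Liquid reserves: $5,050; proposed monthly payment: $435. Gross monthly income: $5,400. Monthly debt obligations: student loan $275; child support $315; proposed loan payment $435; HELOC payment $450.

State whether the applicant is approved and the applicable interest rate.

Credit score 788 ≥ 636 (meets minimum)
Employment 55 ≥ 18 months
Total monthly debts = (275 + 315 + 435 + 450) = 1,475. DTI: 1,475 ÷ 5,400 = 27.3%, within the 40% cap
Liquid reserves cover 5,050/435 = 11.6 months — ≥ 2 required
All requirements met. Score 788 falls in the 780 or above tier → 8.375%.

Approved at 8.375%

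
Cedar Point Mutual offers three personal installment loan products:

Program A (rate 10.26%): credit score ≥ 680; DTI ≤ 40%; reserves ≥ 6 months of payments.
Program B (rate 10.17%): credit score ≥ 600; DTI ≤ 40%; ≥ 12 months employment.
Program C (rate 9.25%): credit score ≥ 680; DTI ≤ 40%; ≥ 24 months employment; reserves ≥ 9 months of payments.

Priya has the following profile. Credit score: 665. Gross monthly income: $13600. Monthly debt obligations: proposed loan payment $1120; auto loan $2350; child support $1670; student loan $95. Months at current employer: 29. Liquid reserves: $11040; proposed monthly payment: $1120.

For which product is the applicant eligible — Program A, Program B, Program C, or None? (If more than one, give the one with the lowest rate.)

Program B

Total debts = (1,120 + 2,350 + 1,670 + 95) = 5,235; DTI = 5,235/13,600 = 38.5%.
Reserves = 11,040/1,120 = 9.9 months.
Program A: score 665 < 680; DTI 38.5% ≤ 40%; reserves 9.9 ≥ 6 mo → does not qualify.
Program B: score 665 ≥ 600; DTI 38.5% ≤ 40%; employment 29 ≥ 12 mo → qualifies.
Program C: score 665 < 680; DTI 38.5% ≤ 40%; employment 29 ≥ 24 mo; reserves 9.9 ≥ 9 mo → does not qualify.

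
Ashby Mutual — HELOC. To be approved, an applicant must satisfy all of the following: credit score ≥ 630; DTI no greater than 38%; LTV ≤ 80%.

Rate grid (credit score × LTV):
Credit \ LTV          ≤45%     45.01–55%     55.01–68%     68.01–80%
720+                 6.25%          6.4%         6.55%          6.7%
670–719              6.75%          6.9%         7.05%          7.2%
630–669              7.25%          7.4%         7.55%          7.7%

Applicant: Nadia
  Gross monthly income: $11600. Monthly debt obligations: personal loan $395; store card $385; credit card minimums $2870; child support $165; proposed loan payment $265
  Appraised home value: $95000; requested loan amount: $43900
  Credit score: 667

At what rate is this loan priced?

7.4%

Credit score 667 ≥ 630; Total monthly debts = (395 + 385 + 2,870 + 165 + 265) = 4,080. Debt-to-income = 4,080/11,600 = 35.2% — meets 38% limit
LTV = 43,900/95,000 = 46.2% ≤ 80%
Row: 667 falls in 630–669. Column: 46.2% falls in 45.01–55%. Rate = 7.4%.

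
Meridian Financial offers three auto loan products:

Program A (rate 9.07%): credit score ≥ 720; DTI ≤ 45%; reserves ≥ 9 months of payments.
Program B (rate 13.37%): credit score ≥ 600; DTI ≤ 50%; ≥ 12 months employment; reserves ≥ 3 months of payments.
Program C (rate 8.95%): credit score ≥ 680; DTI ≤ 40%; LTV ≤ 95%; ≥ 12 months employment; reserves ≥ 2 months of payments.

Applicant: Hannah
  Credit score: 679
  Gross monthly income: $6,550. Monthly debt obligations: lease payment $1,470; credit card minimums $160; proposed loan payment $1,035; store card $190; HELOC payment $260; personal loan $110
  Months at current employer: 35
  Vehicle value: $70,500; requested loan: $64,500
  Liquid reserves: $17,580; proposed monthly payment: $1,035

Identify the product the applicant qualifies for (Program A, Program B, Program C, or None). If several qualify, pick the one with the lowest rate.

Total debts = (1,470 + 160 + 1,035 + 190 + 260 + 110) = 3,225; DTI = 3,225/6,550 = 49.2%.
LTV = 64,500/70,500 = 91.5%.
Reserves = 17,580/1,035 = 17.0 months.
Program A: score 679 < 720; DTI 49.2% > 45%; reserves 17.0 ≥ 9 mo → does not qualify.
Program B: score 679 ≥ 600; DTI 49.2% ≤ 50%; employment 35 ≥ 12 mo; reserves 17.0 ≥ 3 mo → qualifies.
Program C: score 679 < 680; DTI 49.2% > 40%; LTV 91.5% ≤ 95%; employment 35 ≥ 12 mo; reserves 17.0 ≥ 2 mo → does not qualify.

Program B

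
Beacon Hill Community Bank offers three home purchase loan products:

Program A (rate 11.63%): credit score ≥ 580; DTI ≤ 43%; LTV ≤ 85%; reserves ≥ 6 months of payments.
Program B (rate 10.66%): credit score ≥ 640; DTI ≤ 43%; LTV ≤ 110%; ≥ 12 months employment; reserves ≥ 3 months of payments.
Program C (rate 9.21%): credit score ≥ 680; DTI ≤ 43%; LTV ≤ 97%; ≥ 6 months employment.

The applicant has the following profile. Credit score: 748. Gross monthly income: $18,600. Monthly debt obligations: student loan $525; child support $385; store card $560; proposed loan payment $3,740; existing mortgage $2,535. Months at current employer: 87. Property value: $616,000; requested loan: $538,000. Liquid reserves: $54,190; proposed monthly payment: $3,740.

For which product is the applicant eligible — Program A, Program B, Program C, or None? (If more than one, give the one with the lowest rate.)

Program C

Total debts = (525 + 385 + 560 + 3,740 + 2,535) = 7,745; DTI = 7,745/18,600 = 41.6%.
LTV = 538,000/616,000 = 87.3%.
Reserves = 54,190/3,740 = 14.5 months.
Program A: score 748 ≥ 580; DTI 41.6% ≤ 43%; LTV 87.3% > 85%; reserves 14.5 ≥ 6 mo → does not qualify.
Program B: score 748 ≥ 640; DTI 41.6% ≤ 43%; LTV 87.3% ≤ 110%; employment 87 ≥ 12 mo; reserves 14.5 ≥ 3 mo → qualifies.
Program C: score 748 ≥ 680; DTI 41.6% ≤ 43%; LTV 87.3% ≤ 97%; employment 87 ≥ 6 mo → qualifies.
Qualifying: Program B, Program C. Lowest rate is 9.21% → Program C.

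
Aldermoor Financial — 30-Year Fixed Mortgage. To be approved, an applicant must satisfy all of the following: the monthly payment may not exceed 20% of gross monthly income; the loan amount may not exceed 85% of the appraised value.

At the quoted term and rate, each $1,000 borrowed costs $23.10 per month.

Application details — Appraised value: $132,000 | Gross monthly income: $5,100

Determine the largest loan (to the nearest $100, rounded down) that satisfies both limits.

Payment cap: 20% × $5,100 = $1,020/month.
At $23.10 per $1,000, that supports 1,020/23.10 × 1,000 ≈ $44,155 → $44,100.
LTV cap: 85% × $132,000 = $112,200 → $112,200.
Binding constraint: payment-to-income.

$44,100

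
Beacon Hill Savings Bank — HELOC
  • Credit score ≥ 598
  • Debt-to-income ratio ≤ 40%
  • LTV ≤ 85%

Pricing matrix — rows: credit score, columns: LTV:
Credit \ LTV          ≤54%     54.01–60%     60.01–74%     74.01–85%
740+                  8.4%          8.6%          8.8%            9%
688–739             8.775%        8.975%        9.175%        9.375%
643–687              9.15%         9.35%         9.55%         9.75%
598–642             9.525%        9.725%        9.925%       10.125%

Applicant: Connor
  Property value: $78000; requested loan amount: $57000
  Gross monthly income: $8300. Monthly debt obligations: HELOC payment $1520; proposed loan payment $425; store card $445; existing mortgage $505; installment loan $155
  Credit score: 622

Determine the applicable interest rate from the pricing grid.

Credit score 622 ≥ 598; Total monthly debts = (1,520 + 425 + 445 + 505 + 155) = 3,050. Debt-to-income = 3,050/8,300 = 36.7% — meets 40% limit
Loan-to-value = 57,000/78,000 = 73.1% — pass (85% max)
Score 622 is in the 598–642 band; LTV 73.1% is in the 60.01–74% band → 9.925%.

9.925%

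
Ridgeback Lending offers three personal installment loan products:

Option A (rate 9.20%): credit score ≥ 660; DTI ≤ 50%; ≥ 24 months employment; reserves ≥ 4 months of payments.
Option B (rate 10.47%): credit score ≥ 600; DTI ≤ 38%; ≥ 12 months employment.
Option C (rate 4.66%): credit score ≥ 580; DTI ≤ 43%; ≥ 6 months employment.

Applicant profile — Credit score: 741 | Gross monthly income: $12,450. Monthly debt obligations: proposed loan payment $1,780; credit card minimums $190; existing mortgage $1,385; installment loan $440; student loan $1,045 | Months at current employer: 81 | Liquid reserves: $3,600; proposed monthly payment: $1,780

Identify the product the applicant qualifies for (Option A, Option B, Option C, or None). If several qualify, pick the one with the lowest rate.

Total debts = (1,780 + 190 + 1,385 + 440 + 1,045) = 4,840; DTI = 4,840/12,450 = 38.9%.
Reserves = 3,600/1,780 = 2.0 months.
Option A: score 741 ≥ 660; DTI 38.9% ≤ 50%; employment 81 ≥ 24 mo; reserves 2.0 < 4 mo → does not qualify.
Option B: score 741 ≥ 600; DTI 38.9% > 38%; employment 81 ≥ 12 mo → does not qualify.
Option C: score 741 ≥ 580; DTI 38.9% ≤ 43%; employment 81 ≥ 6 mo → qualifies.

Option C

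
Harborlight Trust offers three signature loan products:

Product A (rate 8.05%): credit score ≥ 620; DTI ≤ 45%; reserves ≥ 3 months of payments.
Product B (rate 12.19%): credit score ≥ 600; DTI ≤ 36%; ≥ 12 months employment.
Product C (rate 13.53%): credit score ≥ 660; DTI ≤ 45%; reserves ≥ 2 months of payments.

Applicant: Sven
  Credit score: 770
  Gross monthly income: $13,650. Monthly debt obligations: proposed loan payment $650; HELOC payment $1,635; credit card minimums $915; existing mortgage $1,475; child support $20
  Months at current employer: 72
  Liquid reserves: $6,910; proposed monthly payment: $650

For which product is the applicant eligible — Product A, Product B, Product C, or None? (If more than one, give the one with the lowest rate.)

Product A

Total debts = (650 + 1,635 + 915 + 1,475 + 20) = 4,695; DTI = 4,695/13,650 = 34.4%.
Reserves = 6,910/650 = 10.6 months.
Product A: score 770 ≥ 620; DTI 34.4% ≤ 45%; reserves 10.6 ≥ 3 mo → qualifies.
Product B: score 770 ≥ 600; DTI 34.4% ≤ 36%; employment 72 ≥ 12 mo → qualifies.
Product C: score 770 ≥ 660; DTI 34.4% ≤ 45%; reserves 10.6 ≥ 2 mo → qualifies.
Qualifying: Product A, Product B, Product C. Lowest rate is 8.05% → Product A.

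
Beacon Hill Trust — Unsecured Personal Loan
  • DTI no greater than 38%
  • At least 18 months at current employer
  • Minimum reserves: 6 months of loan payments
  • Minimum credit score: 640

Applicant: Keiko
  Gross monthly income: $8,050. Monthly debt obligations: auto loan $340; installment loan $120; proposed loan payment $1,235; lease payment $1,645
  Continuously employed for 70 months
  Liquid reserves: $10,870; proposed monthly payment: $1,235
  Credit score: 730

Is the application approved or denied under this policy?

Total monthly debts = (340 + 120 + 1,235 + 1,645) = 3,340. DTI: 3,340 ÷ 8,050 = 41.5%, exceeds the 38% cap
Employment 70 ≥ 18 months
Reserves = 10,870/1,235 = 8.8 months ≥ 6
Credit score 730 ≥ 640 (meets)
Fails on DTI.

Denied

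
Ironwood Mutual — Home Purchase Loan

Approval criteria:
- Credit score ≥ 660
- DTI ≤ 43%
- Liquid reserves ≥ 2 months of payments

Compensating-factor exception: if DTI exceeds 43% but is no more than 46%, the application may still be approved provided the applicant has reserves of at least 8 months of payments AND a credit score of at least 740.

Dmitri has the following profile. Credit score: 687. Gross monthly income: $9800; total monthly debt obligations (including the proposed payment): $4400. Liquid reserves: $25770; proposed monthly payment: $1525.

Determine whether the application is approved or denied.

Credit score 687 ≥ 660 (meets base)
DTI = 4,400/9,800 = 44.9% > 43% — standard DTI limit exceeded.
Liquid reserves cover 25,770/1,525 = 16.9 months — ≥ 2 required
DTI 44.9% is within the 43%–46% exception band; checking compensating factors.
Override check — reserves: 16.9 mo (ok); score: 687 (below 740).
Override conditions not both satisfied; exception does not apply.

Denied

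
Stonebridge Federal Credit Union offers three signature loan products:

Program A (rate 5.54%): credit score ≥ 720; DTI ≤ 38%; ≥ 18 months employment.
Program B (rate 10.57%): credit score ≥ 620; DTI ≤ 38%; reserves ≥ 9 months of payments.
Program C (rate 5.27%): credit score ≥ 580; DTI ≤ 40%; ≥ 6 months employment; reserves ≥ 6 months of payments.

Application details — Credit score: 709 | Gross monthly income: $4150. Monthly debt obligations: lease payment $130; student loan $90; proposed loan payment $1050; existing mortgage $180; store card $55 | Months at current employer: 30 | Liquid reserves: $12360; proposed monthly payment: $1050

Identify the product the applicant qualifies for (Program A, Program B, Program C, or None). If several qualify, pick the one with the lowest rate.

Program C

Total debts = (130 + 90 + 1,050 + 180 + 55) = 1,505; DTI = 1,505/4,150 = 36.3%.
Reserves = 12,360/1,050 = 11.8 months.
Program A: score 709 < 720; DTI 36.3% ≤ 38%; employment 30 ≥ 18 mo → does not qualify.
Program B: score 709 ≥ 620; DTI 36.3% ≤ 38%; reserves 11.8 ≥ 9 mo → qualifies.
Program C: score 709 ≥ 580; DTI 36.3% ≤ 40%; employment 30 ≥ 6 mo; reserves 11.8 ≥ 6 mo → qualifies.
Qualifying: Program B, Program C. Lowest rate is 5.27% → Program C.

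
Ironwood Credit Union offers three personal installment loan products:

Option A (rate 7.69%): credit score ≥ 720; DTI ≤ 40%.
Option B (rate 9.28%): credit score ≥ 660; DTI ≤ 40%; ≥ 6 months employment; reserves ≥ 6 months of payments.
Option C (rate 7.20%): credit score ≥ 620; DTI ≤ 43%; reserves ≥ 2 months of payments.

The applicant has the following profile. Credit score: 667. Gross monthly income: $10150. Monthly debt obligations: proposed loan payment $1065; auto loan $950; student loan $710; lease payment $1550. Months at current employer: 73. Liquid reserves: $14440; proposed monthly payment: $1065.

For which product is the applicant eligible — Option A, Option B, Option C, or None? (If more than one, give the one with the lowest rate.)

Option C

Total debts = (1,065 + 950 + 710 + 1,550) = 4,275; DTI = 4,275/10,150 = 42.1%.
Reserves = 14,440/1,065 = 13.6 months.
Option A: score 667 < 720; DTI 42.1% > 40% → does not qualify.
Option B: score 667 ≥ 660; DTI 42.1% > 40%; employment 73 ≥ 6 mo; reserves 13.6 ≥ 6 mo → does not qualify.
Option C: score 667 ≥ 620; DTI 42.1% ≤ 43%; reserves 13.6 ≥ 2 mo → qualifies.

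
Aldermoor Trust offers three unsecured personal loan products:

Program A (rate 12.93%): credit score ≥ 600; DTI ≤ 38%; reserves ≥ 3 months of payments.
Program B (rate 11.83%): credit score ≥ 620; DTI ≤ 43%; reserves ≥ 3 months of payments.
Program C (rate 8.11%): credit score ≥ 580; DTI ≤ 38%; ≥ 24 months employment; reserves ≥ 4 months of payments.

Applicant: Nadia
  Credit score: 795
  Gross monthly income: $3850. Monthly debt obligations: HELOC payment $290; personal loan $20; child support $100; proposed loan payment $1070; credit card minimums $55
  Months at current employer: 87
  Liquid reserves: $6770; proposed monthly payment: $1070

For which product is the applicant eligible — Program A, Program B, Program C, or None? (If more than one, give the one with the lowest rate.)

Total debts = (290 + 20 + 100 + 1,070 + 55) = 1,535; DTI = 1,535/3,850 = 39.9%.
Reserves = 6,770/1,070 = 6.3 months.
Program A: score 795 ≥ 600; DTI 39.9% > 38%; reserves 6.3 ≥ 3 mo → does not qualify.
Program B: score 795 ≥ 620; DTI 39.9% ≤ 43%; reserves 6.3 ≥ 3 mo → qualifies.
Program C: score 795 ≥ 580; DTI 39.9% > 38%; employment 87 ≥ 24 mo; reserves 6.3 ≥ 4 mo → does not qualify.

Program B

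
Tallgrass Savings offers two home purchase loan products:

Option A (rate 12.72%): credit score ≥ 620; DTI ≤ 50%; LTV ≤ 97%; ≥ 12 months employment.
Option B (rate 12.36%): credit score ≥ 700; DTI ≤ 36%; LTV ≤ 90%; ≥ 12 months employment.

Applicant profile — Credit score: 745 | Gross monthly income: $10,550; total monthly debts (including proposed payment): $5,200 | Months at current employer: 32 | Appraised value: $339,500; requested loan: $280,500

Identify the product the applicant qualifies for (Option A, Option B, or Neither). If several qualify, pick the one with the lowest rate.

Option A

DTI = 5,200/10,550 = 49.3%.
LTV = 280,500/339,500 = 82.6%.
Option A: score 745 ≥ 620; DTI 49.3% ≤ 50%; LTV 82.6% ≤ 97%; employment 32 ≥ 12 mo → qualifies.
Option B: score 745 ≥ 700; DTI 49.3% > 36%; LTV 82.6% ≤ 90%; employment 32 ≥ 12 mo → does not qualify.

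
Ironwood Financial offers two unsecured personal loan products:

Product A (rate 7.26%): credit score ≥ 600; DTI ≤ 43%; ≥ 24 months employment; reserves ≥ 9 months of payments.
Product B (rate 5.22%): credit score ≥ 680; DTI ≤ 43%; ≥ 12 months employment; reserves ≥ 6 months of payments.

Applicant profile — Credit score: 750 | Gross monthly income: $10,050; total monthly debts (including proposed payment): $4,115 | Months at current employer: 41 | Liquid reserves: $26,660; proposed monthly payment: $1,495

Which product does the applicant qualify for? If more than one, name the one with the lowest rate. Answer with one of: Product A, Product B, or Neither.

Product B

DTI = 4,115/10,050 = 40.9%.
Reserves = 26,660/1,495 = 17.8 months.
Product A: score 750 ≥ 600; DTI 40.9% ≤ 43%; employment 41 ≥ 24 mo; reserves 17.8 ≥ 9 mo → qualifies.
Product B: score 750 ≥ 680; DTI 40.9% ≤ 43%; employment 41 ≥ 12 mo; reserves 17.8 ≥ 6 mo → qualifies.
Qualifying: Product A, Product B. Lowest rate is 5.22% → Product B.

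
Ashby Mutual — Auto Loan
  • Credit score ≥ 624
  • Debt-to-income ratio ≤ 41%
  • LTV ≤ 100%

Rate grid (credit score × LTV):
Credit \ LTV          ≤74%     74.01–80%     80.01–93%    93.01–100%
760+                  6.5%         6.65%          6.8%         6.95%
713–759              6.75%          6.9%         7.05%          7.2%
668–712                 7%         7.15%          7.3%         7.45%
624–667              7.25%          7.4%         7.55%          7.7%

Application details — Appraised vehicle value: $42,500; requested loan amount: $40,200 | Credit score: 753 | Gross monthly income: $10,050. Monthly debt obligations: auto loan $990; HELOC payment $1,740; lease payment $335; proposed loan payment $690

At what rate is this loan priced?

7.2%

Credit score 753 ≥ 624; Total monthly debts = (990 + 1,740 + 335 + 690) = 3,755. DTI = 3,755/10,050 = 37.4% ≤ 41%
Loan-to-value = 40,200/42,500 = 94.6% — pass (100% max)
Row: 753 falls in 713–759. Column: 94.6% falls in 93.01–100%. Rate = 7.2%.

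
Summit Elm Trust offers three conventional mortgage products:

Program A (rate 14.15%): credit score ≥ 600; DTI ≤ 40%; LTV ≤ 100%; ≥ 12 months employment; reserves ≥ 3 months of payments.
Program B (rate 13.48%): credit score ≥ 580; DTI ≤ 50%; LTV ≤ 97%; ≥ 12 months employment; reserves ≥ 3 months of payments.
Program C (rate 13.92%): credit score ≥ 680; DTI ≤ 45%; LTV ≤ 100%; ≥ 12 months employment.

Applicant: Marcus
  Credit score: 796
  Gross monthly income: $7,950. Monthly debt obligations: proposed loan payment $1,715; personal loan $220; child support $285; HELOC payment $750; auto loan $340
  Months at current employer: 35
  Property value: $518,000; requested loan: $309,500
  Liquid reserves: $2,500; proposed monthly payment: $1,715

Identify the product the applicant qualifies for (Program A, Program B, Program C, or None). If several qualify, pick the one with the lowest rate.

Program C

Total debts = (1,715 + 220 + 285 + 750 + 340) = 3,310; DTI = 3,310/7,950 = 41.6%.
LTV = 309,500/518,000 = 59.7%.
Reserves = 2,500/1,715 = 1.5 months.
Program A: score 796 ≥ 600; DTI 41.6% > 40%; LTV 59.7% ≤ 100%; employment 35 ≥ 12 mo; reserves 1.5 < 3 mo → does not qualify.
Program B: score 796 ≥ 580; DTI 41.6% ≤ 50%; LTV 59.7% ≤ 97%; employment 35 ≥ 12 mo; reserves 1.5 < 3 mo → does not qualify.
Program C: score 796 ≥ 680; DTI 41.6% ≤ 45%; LTV 59.7% ≤ 100%; employment 35 ≥ 12 mo → qualifies.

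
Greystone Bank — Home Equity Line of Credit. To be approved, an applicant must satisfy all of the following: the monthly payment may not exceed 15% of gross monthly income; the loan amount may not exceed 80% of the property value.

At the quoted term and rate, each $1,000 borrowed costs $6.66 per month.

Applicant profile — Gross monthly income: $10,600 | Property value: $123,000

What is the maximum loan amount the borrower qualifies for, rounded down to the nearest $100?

Payment cap: 15% × $10,600 = $1,590/month.
At $6.66 per $1,000, that supports 1,590/6.66 × 1,000 ≈ $238,738 → $238,700.
LTV cap: 80% × $123,000 = $98,400 → $98,400.
Binding constraint: loan-to-value.

$98,400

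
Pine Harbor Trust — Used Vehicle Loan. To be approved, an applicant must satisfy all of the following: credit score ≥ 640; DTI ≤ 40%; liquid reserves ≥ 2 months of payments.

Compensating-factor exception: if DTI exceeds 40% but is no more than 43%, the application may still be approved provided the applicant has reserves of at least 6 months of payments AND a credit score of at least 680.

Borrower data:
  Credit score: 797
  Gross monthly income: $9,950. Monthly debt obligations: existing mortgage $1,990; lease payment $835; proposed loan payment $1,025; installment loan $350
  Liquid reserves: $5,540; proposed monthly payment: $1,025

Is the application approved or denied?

Credit score 797 ≥ 640 (meets base)
Total debts = (1,990 + 835 + 1,025 + 350) = 4,200. DTI = 4,200/9,950 = 42.2% > 40% — standard DTI limit exceeded.
Reserves = 5,540/1,025 = 5.4 months ≥ 2
DTI 42.2% is within the 40%–43% exception band; checking compensating factors.
Reserves 5.4 < 6 months; credit score 797 ≥ 680.
Compensating-factor requirement not fully met.

Denied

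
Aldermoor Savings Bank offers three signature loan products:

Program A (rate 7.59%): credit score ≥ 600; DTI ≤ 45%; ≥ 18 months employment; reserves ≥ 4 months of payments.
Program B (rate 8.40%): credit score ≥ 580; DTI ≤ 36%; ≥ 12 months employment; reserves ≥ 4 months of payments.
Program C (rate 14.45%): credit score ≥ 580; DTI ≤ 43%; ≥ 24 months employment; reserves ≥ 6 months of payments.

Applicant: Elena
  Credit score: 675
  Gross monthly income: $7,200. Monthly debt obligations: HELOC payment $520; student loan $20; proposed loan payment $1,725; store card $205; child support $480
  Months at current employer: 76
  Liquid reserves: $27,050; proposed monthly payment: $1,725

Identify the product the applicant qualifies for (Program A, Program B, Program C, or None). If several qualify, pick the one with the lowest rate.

Program A

Total debts = (520 + 20 + 1,725 + 205 + 480) = 2,950; DTI = 2,950/7,200 = 41%.
Reserves = 27,050/1,725 = 15.7 months.
Program A: score 675 ≥ 600; DTI 41% ≤ 45%; employment 76 ≥ 18 mo; reserves 15.7 ≥ 4 mo → qualifies.
Program B: score 675 ≥ 580; DTI 41% > 36%; employment 76 ≥ 12 mo; reserves 15.7 ≥ 4 mo → does not qualify.
Program C: score 675 ≥ 580; DTI 41% ≤ 43%; employment 76 ≥ 24 mo; reserves 15.7 ≥ 6 mo → qualifies.
Qualifying: Program A, Program C. Lowest rate is 7.59% → Program A.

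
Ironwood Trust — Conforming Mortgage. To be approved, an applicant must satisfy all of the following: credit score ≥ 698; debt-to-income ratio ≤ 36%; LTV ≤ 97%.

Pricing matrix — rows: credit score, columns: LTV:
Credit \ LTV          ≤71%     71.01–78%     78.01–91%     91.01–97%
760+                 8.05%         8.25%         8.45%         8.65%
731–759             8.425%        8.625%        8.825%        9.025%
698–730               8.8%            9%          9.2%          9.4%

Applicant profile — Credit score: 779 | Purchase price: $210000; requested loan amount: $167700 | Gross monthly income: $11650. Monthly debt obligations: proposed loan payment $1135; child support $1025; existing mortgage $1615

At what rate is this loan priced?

8.45%

Credit score 779 ≥ 698; Total monthly debts = (1,135 + 1,025 + 1,615) = 3,775. Debt-to-income = 3,775/11,650 = 32.4% — meets 36% limit
LTV: 167,700 ÷ 210,000 = 79.9%, within 97% cap
Score 779 is in the 760+ band; LTV 79.9% is in the 78.01–91% band → 8.45%.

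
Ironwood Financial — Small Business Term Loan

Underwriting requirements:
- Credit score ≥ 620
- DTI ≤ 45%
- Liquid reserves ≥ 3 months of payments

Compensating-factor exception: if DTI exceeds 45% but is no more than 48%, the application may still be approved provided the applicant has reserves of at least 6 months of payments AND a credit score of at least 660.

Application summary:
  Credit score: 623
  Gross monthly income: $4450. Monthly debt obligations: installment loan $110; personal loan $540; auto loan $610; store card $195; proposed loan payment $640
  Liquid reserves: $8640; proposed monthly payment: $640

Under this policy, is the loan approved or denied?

Denied

Credit score 623 ≥ 620 (meets base)
Total debts = (110 + 540 + 610 + 195 + 640) = 2,095. DTI: 2,095 ÷ 4,450 = 47.1%, over the 45% base limit.
Liquid reserves cover 8,640/640 = 13.5 months — ≥ 3 required
47.1% falls in the override range (45%–48%), so the compensating-factor test applies.
Override check — reserves: 13.5 mo (ok); score: 623 (below 660).
Override conditions not both satisfied; exception does not apply.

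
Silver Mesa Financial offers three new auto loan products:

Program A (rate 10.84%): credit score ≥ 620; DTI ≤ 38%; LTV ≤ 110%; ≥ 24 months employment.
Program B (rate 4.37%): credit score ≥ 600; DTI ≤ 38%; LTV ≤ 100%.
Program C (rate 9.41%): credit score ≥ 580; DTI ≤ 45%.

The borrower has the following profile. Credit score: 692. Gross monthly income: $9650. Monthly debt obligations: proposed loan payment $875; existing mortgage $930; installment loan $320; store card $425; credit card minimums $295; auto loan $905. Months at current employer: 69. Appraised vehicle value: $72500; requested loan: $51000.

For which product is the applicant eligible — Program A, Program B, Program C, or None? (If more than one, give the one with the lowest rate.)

Program C

Total debts = (875 + 930 + 320 + 425 + 295 + 905) = 3,750; DTI = 3,750/9,650 = 38.9%.
LTV = 51,000/72,500 = 70.3%.
Program A: score 692 ≥ 620; DTI 38.9% > 38%; LTV 70.3% ≤ 110%; employment 69 ≥ 24 mo → does not qualify.
Program B: score 692 ≥ 600; DTI 38.9% > 38%; LTV 70.3% ≤ 100% → does not qualify.
Program C: score 692 ≥ 580; DTI 38.9% ≤ 45% → qualifies.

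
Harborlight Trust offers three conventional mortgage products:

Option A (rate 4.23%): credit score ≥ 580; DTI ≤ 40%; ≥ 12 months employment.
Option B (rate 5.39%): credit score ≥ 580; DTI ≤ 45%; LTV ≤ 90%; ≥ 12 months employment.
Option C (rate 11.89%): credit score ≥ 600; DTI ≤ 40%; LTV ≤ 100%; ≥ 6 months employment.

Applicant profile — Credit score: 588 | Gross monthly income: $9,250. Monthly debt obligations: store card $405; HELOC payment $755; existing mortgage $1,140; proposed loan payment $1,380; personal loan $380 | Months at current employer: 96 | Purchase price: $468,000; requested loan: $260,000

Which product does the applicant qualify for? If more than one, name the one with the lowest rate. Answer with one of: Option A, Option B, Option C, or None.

Total debts = (405 + 755 + 1,140 + 1,380 + 380) = 4,060; DTI = 4,060/9,250 = 43.9%.
LTV = 260,000/468,000 = 55.6%.
Option A: score 588 ≥ 580; DTI 43.9% > 40%; employment 96 ≥ 12 mo → does not qualify.
Option B: score 588 ≥ 580; DTI 43.9% ≤ 45%; LTV 55.6% ≤ 90%; employment 96 ≥ 12 mo → qualifies.
Option C: score 588 < 600; DTI 43.9% > 40%; LTV 55.6% ≤ 100%; employment 96 ≥ 6 mo → does not qualify.

Option B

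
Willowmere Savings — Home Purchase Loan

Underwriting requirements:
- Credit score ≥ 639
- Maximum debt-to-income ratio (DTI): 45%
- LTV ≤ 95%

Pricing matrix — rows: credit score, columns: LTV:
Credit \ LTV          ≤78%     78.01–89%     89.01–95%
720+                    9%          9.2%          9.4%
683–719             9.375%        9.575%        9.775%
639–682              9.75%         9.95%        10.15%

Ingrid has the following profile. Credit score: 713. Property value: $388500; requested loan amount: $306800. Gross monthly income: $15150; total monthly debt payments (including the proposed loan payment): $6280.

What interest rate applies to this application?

9.575%

Credit score 713 ≥ 639; DTI = 6,280/15,150 = 41.5% ≤ 45%
LTV: 306,800 ÷ 388,500 = 79%, within 95% cap
Row: 713 falls in 683–719. Column: 79% falls in 78.01–89%. Rate = 9.575%.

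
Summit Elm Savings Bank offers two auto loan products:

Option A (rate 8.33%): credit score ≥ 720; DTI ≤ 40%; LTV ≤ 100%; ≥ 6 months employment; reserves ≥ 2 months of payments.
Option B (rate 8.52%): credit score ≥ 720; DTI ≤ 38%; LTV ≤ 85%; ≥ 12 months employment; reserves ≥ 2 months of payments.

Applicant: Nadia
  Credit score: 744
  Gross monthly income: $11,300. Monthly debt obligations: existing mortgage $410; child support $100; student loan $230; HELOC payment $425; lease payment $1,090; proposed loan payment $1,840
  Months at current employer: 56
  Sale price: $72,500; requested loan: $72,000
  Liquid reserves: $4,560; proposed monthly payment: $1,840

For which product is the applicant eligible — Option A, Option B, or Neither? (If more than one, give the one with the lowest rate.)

Option A

Total debts = (410 + 100 + 230 + 425 + 1,090 + 1,840) = 4,095; DTI = 4,095/11,300 = 36.2%.
LTV = 72,000/72,500 = 99.3%.
Reserves = 4,560/1,840 = 2.5 months.
Option A: score 744 ≥ 720; DTI 36.2% ≤ 40%; LTV 99.3% ≤ 100%; employment 56 ≥ 6 mo; reserves 2.5 ≥ 2 mo → qualifies.
Option B: score 744 ≥ 720; DTI 36.2% ≤ 38%; LTV 99.3% > 85%; employment 56 ≥ 12 mo; reserves 2.5 ≥ 2 mo → does not qualify.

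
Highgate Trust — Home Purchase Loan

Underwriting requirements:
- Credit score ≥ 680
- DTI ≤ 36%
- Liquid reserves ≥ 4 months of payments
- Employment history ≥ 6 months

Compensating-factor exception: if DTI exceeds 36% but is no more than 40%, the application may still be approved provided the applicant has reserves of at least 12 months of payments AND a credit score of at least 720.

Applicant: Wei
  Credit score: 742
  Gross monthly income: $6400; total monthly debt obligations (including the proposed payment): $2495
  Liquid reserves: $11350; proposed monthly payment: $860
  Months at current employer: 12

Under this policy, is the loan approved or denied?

Approved

Credit score 742 ≥ 680 (meets base)
DTI = 2,495/6,400 = 39% > 36% — standard DTI limit exceeded.
Reserves = 11,350/860 = 13.2 months ≥ 4
Employment 12 ≥ 6 months
39% falls in the override range (36%–40%), so the compensating-factor test applies.
Override check — reserves: 13.2 mo (ok); score: 742 (ok).
Both compensating conditions met → exception applies.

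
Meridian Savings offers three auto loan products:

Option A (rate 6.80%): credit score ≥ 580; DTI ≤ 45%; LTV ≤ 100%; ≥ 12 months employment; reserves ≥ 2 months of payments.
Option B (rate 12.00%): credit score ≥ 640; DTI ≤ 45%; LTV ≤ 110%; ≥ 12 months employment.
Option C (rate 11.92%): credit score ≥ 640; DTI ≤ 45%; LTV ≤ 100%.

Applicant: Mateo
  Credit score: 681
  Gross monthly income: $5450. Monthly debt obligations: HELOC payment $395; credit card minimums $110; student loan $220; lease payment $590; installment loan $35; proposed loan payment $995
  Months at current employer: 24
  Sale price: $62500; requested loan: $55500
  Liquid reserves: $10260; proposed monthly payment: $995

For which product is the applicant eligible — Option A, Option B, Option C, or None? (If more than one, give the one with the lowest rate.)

Option A

Total debts = (395 + 110 + 220 + 590 + 35 + 995) = 2,345; DTI = 2,345/5,450 = 43%.
LTV = 55,500/62,500 = 88.8%.
Reserves = 10,260/995 = 10.3 months.
Option A: score 681 ≥ 580; DTI 43% ≤ 45%; LTV 88.8% ≤ 100%; employment 24 ≥ 12 mo; reserves 10.3 ≥ 2 mo → qualifies.
Option B: score 681 ≥ 640; DTI 43% ≤ 45%; LTV 88.8% ≤ 110%; employment 24 ≥ 12 mo → qualifies.
Option C: score 681 ≥ 640; DTI 43% ≤ 45%; LTV 88.8% ≤ 100% → qualifies.
Qualifying: Option A, Option B, Option C. Lowest rate is 6.80% → Option A.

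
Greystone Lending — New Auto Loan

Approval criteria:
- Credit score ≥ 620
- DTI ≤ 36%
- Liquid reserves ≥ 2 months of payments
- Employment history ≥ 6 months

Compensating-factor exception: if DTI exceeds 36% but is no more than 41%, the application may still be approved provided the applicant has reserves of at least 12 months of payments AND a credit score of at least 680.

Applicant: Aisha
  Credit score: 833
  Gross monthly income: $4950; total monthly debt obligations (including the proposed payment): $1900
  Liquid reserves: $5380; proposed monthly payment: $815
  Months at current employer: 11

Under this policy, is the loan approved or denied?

Credit score 833 ≥ 620 (meets base)
DTI = 1,900/4,950 = 38.4% > 36% — standard DTI limit exceeded.
Reserves: 5,380 ÷ 815 = 6.6 months (meets 2-month minimum)
Employment 11 ≥ 6 months
38.4% falls in the override range (36%–41%), so the compensating-factor test applies.
Override check — reserves: 6.6 mo (short of 12); score: 833 (ok).
Compensating-factor requirement not fully met.

Denied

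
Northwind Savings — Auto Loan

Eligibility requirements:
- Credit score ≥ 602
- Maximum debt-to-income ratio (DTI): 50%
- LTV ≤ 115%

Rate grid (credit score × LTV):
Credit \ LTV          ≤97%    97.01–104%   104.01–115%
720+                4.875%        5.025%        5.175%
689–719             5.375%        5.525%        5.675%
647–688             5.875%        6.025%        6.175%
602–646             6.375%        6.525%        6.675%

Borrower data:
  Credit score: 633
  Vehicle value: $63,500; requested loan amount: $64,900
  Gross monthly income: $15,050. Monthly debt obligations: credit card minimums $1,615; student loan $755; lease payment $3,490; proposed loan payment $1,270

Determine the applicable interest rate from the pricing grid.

Credit score 633 ≥ 602; Total monthly debts = (1,615 + 755 + 3,490 + 1,270) = 7,130. DTI = 7,130/15,050 = 47.4% ≤ 50%
Loan-to-value = 64,900/63,500 = 102.2% — pass (115% max)
Score 633 is in the 602–646 band; LTV 102.2% is in the 97.01–104% band → 6.525%.

6.525%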